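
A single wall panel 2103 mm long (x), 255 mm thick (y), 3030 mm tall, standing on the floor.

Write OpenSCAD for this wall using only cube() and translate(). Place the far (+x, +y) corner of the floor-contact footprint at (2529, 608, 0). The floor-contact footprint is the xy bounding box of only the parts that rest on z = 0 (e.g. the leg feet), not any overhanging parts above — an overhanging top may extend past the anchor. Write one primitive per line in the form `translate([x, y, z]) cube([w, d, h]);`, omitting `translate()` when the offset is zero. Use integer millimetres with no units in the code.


translate([426, 353, 0]) cube([2103, 255, 3030]);


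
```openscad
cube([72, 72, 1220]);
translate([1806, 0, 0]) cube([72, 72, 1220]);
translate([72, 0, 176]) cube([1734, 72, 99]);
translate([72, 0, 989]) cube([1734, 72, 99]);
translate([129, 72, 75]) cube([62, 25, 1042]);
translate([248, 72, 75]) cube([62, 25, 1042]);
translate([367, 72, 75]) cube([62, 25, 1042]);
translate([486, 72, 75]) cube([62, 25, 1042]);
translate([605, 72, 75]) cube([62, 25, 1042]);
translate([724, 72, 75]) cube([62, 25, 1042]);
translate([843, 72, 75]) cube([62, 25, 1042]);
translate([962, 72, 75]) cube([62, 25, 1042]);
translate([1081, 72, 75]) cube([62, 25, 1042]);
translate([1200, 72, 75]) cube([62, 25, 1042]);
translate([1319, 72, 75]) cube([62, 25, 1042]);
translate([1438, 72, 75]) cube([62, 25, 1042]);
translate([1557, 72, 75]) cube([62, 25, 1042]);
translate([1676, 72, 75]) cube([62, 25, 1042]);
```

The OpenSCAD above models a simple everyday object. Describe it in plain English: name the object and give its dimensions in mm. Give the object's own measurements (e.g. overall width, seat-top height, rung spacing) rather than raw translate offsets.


A fence section. Two 72×72 mm posts, 1220 mm tall, stand on the floor with a clear span of 1734 mm between their inner faces. Two horizontal rails of 72×99 mm section span the gap between the posts with their undersides at z = 176 mm and z = 989 mm, flush with the posts' −y face. 14 pickets, each 62 mm wide, 25 mm thick and 1042 mm tall, are fixed to the +y face of the rails with their bottoms at z = 75 mm, spaced across the span with a 57 mm gap after the −x post and between neighbouring pickets, with 68 mm left before the +x post.


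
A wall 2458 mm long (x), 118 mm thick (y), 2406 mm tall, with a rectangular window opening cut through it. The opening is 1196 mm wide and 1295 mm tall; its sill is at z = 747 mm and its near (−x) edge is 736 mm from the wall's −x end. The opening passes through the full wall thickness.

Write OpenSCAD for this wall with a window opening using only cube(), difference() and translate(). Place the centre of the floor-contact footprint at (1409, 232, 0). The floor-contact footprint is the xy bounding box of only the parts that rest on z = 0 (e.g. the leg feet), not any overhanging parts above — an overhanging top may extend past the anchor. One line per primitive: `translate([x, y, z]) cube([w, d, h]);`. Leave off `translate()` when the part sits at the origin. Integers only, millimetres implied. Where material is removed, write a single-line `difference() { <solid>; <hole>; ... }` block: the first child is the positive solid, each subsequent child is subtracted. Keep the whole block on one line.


difference() { translate([180, 173, 0]) cube([2458, 118, 2406]); translate([916, 173, 747]) cube([1196, 118, 1295]); }


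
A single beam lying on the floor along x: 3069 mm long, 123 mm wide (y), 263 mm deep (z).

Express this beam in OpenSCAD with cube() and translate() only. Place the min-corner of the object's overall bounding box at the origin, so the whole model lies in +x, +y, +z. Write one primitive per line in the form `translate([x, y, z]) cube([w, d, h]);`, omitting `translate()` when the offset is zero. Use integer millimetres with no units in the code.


cube([3069, 123, 263]);


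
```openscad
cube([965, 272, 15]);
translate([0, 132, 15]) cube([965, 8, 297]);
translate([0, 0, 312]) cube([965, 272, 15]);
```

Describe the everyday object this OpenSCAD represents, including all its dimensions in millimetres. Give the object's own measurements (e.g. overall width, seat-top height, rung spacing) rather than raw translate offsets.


An I-beam lying along x, 965 mm long. Overall section height 327 mm. Two flanges 272 mm wide (y) and 15 mm thick, one on the floor and one at the top; a web 8 mm thick runs between them, centred on the flange width.


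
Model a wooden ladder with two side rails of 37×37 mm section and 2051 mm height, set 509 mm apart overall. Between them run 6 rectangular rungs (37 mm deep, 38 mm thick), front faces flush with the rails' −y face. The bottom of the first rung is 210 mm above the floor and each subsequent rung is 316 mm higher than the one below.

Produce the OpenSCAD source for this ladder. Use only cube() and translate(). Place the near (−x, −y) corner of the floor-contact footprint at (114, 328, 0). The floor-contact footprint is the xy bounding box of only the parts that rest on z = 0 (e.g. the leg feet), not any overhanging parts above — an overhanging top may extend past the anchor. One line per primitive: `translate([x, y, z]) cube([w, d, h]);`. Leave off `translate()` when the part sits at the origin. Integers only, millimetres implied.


translate([114, 328, 0]) cube([37, 37, 2051]);
translate([586, 328, 0]) cube([37, 37, 2051]);
translate([151, 328, 210]) cube([435, 37, 38]);
translate([151, 328, 526]) cube([435, 37, 38]);
translate([151, 328, 842]) cube([435, 37, 38]);
translate([151, 328, 1158]) cube([435, 37, 38]);
translate([151, 328, 1474]) cube([435, 37, 38]);
translate([151, 328, 1790]) cube([435, 37, 38]);


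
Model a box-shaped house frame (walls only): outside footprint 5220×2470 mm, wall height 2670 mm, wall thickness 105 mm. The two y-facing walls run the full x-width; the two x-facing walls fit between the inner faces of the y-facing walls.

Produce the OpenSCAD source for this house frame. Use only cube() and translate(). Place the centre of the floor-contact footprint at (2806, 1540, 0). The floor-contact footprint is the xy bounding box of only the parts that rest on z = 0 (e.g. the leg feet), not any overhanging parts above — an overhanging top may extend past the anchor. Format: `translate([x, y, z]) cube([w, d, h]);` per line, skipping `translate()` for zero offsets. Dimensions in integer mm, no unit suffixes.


translate([196, 305, 0]) cube([5220, 105, 2670]);
translate([196, 2670, 0]) cube([5220, 105, 2670]);
translate([196, 410, 0]) cube([105, 2260, 2670]);
translate([5311, 410, 0]) cube([105, 2260, 2670]);


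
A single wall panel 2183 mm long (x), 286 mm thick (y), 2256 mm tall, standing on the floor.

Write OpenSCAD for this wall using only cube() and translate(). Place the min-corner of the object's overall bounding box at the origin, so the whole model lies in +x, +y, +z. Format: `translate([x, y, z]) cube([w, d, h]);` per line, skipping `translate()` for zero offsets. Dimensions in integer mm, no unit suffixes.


cube([2183, 286, 2256]);


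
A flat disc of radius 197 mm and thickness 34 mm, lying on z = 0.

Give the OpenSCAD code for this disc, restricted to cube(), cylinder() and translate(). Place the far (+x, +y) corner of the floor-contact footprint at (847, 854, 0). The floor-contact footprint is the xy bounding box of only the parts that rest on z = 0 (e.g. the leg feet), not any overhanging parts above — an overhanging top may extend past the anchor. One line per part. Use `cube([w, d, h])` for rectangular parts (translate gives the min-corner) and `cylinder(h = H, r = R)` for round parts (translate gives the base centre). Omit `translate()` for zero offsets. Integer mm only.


translate([650, 657, 0]) cylinder(h = 34, r = 197);


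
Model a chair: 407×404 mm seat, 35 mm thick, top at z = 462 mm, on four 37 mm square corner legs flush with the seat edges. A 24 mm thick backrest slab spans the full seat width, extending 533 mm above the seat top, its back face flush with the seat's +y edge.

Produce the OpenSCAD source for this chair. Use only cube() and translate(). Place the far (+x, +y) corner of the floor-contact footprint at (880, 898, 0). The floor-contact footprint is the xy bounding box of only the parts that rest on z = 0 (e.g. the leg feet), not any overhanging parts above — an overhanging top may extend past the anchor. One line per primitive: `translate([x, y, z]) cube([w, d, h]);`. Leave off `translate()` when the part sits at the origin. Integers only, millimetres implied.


translate([473, 494, 427]) cube([407, 404, 35]);
translate([473, 494, 0]) cube([37, 37, 427]);
translate([843, 494, 0]) cube([37, 37, 427]);
translate([473, 861, 0]) cube([37, 37, 427]);
translate([843, 861, 0]) cube([37, 37, 427]);
translate([473, 874, 462]) cube([407, 24, 533]);


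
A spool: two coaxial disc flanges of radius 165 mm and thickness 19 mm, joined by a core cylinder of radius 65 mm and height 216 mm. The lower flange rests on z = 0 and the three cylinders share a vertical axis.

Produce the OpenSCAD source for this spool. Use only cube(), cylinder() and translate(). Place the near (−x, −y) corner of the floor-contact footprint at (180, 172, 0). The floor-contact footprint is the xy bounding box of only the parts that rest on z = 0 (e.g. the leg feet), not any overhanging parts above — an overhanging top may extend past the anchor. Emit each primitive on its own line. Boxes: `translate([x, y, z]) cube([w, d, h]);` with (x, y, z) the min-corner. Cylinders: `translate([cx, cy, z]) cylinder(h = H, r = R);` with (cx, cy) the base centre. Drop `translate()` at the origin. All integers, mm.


translate([345, 337, 0]) cylinder(h = 19, r = 165);
translate([345, 337, 19]) cylinder(h = 216, r = 65);
translate([345, 337, 235]) cylinder(h = 19, r = 165);


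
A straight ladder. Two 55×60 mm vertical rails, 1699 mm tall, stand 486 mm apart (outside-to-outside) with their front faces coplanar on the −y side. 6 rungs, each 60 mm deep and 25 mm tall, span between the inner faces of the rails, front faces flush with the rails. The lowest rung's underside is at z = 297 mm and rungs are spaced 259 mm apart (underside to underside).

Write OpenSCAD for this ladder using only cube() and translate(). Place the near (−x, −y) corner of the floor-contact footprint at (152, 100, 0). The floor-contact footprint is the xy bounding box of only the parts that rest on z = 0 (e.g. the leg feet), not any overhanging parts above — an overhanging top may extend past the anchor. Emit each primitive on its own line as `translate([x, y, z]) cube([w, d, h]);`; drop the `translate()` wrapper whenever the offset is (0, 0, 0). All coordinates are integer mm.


translate([152, 100, 0]) cube([55, 60, 1699]);
translate([583, 100, 0]) cube([55, 60, 1699]);
translate([207, 100, 297]) cube([376, 60, 25]);
translate([207, 100, 556]) cube([376, 60, 25]);
translate([207, 100, 815]) cube([376, 60, 25]);
translate([207, 100, 1074]) cube([376, 60, 25]);
translate([207, 100, 1333]) cube([376, 60, 25]);
translate([207, 100, 1592]) cube([376, 60, 25]);


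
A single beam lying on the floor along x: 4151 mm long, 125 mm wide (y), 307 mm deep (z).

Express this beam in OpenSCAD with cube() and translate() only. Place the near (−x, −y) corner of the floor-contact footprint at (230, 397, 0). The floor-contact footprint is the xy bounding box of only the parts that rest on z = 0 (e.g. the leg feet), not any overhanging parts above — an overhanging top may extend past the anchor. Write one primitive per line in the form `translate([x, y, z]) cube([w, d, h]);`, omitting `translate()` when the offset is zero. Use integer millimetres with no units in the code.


translate([230, 397, 0]) cube([4151, 125, 307]);


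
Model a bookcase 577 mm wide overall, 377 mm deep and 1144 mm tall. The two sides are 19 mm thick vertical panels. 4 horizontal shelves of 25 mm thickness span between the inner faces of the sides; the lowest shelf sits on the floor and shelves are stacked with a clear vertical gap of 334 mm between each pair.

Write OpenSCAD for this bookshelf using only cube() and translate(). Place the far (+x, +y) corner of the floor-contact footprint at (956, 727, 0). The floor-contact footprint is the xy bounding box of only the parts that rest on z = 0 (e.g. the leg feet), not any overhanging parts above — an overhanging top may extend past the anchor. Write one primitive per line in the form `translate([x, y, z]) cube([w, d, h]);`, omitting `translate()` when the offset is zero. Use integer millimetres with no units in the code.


translate([379, 350, 0]) cube([19, 377, 1144]);
translate([937, 350, 0]) cube([19, 377, 1144]);
translate([398, 350, 0]) cube([539, 377, 25]);
translate([398, 350, 359]) cube([539, 377, 25]);
translate([398, 350, 718]) cube([539, 377, 25]);
translate([398, 350, 1077]) cube([539, 377, 25]);


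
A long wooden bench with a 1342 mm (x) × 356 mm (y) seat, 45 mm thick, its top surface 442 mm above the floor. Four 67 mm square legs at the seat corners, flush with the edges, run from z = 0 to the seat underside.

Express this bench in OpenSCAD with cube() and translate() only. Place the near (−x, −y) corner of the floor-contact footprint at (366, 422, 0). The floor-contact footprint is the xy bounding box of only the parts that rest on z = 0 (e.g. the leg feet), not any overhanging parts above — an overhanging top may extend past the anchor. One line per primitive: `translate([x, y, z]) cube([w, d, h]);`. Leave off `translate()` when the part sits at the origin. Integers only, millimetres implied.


// leg_h = 442 − 45 = 397
translate([366, 422, 397]) cube([1342, 356, 45]);
translate([366, 422, 0]) cube([67, 67, 397]);
translate([366, 711, 0]) cube([67, 67, 397]);
translate([1641, 422, 0]) cube([67, 67, 397]);
translate([1641, 711, 0]) cube([67, 67, 397]);


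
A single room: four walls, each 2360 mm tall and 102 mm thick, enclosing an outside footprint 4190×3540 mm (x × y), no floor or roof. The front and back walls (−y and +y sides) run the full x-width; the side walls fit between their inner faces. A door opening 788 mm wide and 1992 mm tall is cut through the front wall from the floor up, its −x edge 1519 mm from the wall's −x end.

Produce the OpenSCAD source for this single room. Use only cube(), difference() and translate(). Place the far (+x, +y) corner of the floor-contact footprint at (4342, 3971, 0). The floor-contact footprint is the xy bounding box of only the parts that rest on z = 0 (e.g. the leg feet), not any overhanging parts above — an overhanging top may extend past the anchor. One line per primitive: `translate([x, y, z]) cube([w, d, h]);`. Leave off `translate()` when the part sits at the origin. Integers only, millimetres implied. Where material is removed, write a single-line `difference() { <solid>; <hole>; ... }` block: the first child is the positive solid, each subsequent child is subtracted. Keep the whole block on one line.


difference() { translate([152, 431, 0]) cube([4190, 102, 2360]); translate([1671, 431, 0]) cube([788, 102, 1992]); }
translate([152, 3869, 0]) cube([4190, 102, 2360]);
translate([152, 533, 0]) cube([102, 3336, 2360]);
translate([4240, 533, 0]) cube([102, 3336, 2360]);


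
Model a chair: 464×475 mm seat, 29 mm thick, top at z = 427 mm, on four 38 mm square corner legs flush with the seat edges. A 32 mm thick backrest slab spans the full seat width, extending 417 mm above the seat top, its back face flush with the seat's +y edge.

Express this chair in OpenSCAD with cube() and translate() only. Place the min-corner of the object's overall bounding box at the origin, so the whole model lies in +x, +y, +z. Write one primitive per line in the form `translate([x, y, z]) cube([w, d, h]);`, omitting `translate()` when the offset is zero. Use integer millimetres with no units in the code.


// leg_h = 427 - 29 = 398
translate([0, 0, 398]) cube([464, 475, 29]);
cube([38, 38, 398]);
translate([426, 0, 0]) cube([38, 38, 398]);
translate([0, 437, 0]) cube([38, 38, 398]);
translate([426, 437, 0]) cube([38, 38, 398]);
translate([0, 443, 427]) cube([464, 32, 417]);


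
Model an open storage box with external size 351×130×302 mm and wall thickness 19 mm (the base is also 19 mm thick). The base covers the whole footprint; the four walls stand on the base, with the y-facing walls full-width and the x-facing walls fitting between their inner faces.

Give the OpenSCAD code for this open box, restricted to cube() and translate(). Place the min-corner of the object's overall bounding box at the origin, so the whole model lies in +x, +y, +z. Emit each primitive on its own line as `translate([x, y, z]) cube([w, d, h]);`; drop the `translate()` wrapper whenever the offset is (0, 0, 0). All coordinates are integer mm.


cube([351, 130, 19]);
translate([0, 0, 19]) cube([351, 19, 283]);
translate([0, 111, 19]) cube([351, 19, 283]);
translate([0, 19, 19]) cube([19, 92, 283]);
translate([332, 19, 19]) cube([19, 92, 283]);


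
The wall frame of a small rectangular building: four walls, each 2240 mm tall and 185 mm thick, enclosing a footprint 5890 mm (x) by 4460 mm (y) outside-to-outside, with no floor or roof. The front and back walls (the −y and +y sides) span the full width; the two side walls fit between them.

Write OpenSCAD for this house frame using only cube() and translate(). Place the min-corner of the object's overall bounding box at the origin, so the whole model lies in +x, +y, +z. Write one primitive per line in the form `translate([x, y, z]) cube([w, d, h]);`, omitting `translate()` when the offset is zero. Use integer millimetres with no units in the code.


cube([5890, 185, 2240]);
translate([0, 4275, 0]) cube([5890, 185, 2240]);
translate([0, 185, 0]) cube([185, 4090, 2240]);
translate([5705, 185, 0]) cube([185, 4090, 2240]);


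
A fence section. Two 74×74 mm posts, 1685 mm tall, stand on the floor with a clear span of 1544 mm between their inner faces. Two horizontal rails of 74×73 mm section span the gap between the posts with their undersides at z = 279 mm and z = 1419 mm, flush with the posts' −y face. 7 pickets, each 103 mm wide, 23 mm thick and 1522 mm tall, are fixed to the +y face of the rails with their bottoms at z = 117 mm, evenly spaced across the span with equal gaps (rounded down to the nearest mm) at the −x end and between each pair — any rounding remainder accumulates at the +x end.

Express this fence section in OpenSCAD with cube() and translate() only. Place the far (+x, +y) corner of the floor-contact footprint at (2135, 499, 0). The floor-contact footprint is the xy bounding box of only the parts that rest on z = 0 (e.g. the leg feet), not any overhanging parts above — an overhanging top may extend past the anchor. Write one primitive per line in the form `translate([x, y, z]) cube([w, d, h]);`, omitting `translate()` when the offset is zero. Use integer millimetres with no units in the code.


translate([443, 425, 0]) cube([74, 74, 1685]);
translate([2061, 425, 0]) cube([74, 74, 1685]);
translate([517, 425, 279]) cube([1544, 74, 73]);
translate([517, 425, 1419]) cube([1544, 74, 73]);
translate([619, 499, 117]) cube([103, 23, 1522]);
translate([824, 499, 117]) cube([103, 23, 1522]);
translate([1029, 499, 117]) cube([103, 23, 1522]);
translate([1234, 499, 117]) cube([103, 23, 1522]);
translate([1439, 499, 117]) cube([103, 23, 1522]);
translate([1644, 499, 117]) cube([103, 23, 1522]);
translate([1849, 499, 117]) cube([103, 23, 1522]);


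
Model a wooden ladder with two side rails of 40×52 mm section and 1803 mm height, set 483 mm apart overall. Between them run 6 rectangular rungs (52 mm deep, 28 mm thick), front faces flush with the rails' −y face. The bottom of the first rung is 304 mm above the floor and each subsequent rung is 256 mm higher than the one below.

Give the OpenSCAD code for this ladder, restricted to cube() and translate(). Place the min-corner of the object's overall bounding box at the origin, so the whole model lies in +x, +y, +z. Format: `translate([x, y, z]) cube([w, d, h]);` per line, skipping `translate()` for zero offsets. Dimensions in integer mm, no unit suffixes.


// rung span = 483 - 2*40 = 403
// rung[k] z = 304 + k*256
cube([40, 52, 1803]);
translate([443, 0, 0]) cube([40, 52, 1803]);
translate([40, 0, 304]) cube([403, 52, 28]);
translate([40, 0, 560]) cube([403, 52, 28]);
translate([40, 0, 816]) cube([403, 52, 28]);
translate([40, 0, 1072]) cube([403, 52, 28]);
translate([40, 0, 1328]) cube([403, 52, 28]);
translate([40, 0, 1584]) cube([403, 52, 28]);


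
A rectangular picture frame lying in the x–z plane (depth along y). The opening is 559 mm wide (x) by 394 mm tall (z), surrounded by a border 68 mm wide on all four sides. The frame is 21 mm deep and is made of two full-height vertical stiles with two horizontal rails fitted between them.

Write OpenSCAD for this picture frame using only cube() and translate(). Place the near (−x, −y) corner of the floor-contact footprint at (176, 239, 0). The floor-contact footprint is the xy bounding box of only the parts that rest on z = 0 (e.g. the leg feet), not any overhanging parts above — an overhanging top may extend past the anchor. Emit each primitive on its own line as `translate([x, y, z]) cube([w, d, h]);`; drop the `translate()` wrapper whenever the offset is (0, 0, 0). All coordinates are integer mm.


translate([176, 239, 0]) cube([68, 21, 530]);
translate([803, 239, 0]) cube([68, 21, 530]);
translate([244, 239, 0]) cube([559, 21, 68]);
translate([244, 239, 462]) cube([559, 21, 68]);


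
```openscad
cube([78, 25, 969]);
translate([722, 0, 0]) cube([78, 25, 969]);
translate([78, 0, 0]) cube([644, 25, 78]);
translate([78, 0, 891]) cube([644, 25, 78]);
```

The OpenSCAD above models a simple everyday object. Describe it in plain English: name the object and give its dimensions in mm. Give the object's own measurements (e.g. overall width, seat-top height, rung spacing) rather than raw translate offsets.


A rectangular picture frame lying in the x–z plane (depth along y). The opening is 644 mm wide (x) by 813 mm tall (z), surrounded by a border 78 mm wide on all four sides. The frame is 25 mm deep and is made of two full-height vertical stiles with two horizontal rails fitted between them.


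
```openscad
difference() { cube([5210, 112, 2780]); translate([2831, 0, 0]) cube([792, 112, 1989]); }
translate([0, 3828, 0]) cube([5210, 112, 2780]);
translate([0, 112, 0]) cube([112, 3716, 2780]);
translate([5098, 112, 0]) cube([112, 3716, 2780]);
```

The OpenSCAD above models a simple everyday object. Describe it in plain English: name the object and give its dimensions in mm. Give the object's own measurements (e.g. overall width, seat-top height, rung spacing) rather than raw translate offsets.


A single room: four walls, each 2780 mm tall and 112 mm thick, enclosing an outside footprint 5210×3940 mm (x × y), no floor or roof. The front and back walls (−y and +y sides) run the full x-width; the side walls fit between their inner faces. A door opening 792 mm wide and 1989 mm tall is cut through the front wall from the floor up, its −x edge 2831 mm from the wall's −x end.


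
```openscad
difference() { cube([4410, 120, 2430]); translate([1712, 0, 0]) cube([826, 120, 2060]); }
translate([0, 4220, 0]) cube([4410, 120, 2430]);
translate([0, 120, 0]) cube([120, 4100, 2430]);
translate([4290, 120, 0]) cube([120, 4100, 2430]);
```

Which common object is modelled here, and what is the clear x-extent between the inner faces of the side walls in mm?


A single room. The interior width is 4170 mm.

Four walls enclosing a rectangle with a door in the front wall — a room. Outside width 4410 minus two 120 mm walls gives 4170 mm.


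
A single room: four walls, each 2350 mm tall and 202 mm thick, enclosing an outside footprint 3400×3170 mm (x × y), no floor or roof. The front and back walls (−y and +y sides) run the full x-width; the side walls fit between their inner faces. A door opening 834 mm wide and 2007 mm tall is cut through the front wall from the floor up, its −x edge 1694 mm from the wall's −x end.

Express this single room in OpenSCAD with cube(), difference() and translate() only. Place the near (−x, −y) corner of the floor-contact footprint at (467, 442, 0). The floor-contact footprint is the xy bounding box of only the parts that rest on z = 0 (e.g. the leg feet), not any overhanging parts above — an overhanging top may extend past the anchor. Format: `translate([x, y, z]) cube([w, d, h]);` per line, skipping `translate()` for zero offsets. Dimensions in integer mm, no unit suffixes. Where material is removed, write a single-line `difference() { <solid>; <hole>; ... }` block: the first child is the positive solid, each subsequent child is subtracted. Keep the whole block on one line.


difference() { translate([467, 442, 0]) cube([3400, 202, 2350]); translate([2161, 442, 0]) cube([834, 202, 2007]); }
translate([467, 3410, 0]) cube([3400, 202, 2350]);
translate([467, 644, 0]) cube([202, 2766, 2350]);
translate([3665, 644, 0]) cube([202, 2766, 2350]);


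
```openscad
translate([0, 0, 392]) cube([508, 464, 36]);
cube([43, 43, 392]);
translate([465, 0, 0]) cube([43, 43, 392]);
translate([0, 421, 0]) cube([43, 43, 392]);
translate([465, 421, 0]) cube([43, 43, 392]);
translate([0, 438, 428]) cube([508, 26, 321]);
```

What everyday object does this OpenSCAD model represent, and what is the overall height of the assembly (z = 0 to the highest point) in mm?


A chair. The overall height is 749 mm.

A slab on four corner posts with a tall panel at the back — a chair. The seat slab sits at z = 392 with thickness 36, and the 321 mm backrest starts at the seat top, so the overall height is 392 + 36 + 321 = 749 mm.


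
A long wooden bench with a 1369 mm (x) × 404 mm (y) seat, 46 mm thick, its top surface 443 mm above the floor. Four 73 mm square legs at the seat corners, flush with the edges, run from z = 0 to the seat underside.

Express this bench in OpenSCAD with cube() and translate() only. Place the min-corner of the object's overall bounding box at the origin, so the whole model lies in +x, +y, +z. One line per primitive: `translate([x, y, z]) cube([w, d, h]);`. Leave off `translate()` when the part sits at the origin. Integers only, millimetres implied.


translate([0, 0, 397]) cube([1369, 404, 46]);
cube([73, 73, 397]);
translate([0, 331, 0]) cube([73, 73, 397]);
translate([1296, 0, 0]) cube([73, 73, 397]);
translate([1296, 331, 0]) cube([73, 73, 397]);


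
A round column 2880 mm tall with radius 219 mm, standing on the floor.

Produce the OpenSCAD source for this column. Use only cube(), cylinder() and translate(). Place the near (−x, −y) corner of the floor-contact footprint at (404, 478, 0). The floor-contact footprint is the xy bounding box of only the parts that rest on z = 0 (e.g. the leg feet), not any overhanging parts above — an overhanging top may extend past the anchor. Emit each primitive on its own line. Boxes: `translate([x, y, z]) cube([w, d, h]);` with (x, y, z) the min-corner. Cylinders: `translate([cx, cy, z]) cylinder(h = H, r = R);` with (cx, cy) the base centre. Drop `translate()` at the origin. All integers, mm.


translate([623, 697, 0]) cylinder(h = 2880, r = 219);


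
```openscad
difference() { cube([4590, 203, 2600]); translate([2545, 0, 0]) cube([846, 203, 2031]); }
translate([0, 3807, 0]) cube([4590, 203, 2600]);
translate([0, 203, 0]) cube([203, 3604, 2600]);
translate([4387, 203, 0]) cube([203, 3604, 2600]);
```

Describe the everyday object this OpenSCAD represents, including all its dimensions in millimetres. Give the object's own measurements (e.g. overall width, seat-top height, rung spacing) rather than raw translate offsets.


A single room: four walls, each 2600 mm tall and 203 mm thick, enclosing an outside footprint 4590×4010 mm (x × y), no floor or roof. The front and back walls (−y and +y sides) run the full x-width; the side walls fit between their inner faces. A door opening 846 mm wide and 2031 mm tall is cut through the front wall from the floor up, its −x edge 2545 mm from the wall's −x end.


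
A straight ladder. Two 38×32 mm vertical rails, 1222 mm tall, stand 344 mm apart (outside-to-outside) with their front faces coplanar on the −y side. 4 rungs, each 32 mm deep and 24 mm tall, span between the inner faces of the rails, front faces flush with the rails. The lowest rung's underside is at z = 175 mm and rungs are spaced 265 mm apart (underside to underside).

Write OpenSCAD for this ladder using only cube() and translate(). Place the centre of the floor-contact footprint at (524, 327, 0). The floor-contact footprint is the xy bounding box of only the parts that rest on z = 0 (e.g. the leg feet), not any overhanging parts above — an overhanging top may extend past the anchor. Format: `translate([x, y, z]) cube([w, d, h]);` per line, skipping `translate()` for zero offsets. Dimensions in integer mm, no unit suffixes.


translate([352, 311, 0]) cube([38, 32, 1222]);
translate([658, 311, 0]) cube([38, 32, 1222]);
translate([390, 311, 175]) cube([268, 32, 24]);
translate([390, 311, 440]) cube([268, 32, 24]);
translate([390, 311, 705]) cube([268, 32, 24]);
translate([390, 311, 970]) cube([268, 32, 24]);


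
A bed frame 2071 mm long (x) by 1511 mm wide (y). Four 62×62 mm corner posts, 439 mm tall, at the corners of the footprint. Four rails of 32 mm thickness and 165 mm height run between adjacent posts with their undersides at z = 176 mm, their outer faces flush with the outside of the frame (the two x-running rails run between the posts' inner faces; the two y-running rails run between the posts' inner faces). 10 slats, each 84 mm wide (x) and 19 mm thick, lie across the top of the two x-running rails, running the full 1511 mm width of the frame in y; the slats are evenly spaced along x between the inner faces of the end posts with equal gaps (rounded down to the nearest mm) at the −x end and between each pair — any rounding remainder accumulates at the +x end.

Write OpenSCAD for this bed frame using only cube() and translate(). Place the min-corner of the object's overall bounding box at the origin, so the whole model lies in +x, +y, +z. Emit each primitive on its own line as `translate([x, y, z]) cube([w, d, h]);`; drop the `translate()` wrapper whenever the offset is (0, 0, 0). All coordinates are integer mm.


cube([62, 62, 439]);
translate([0, 1449, 0]) cube([62, 62, 439]);
translate([2009, 0, 0]) cube([62, 62, 439]);
translate([2009, 1449, 0]) cube([62, 62, 439]);
translate([62, 0, 176]) cube([1947, 32, 165]);
translate([62, 1479, 176]) cube([1947, 32, 165]);
translate([0, 62, 176]) cube([32, 1387, 165]);
translate([2039, 62, 176]) cube([32, 1387, 165]);
translate([162, 0, 341]) cube([84, 1511, 19]);
translate([346, 0, 341]) cube([84, 1511, 19]);
translate([530, 0, 341]) cube([84, 1511, 19]);
translate([714, 0, 341]) cube([84, 1511, 19]);
translate([898, 0, 341]) cube([84, 1511, 19]);
translate([1082, 0, 341]) cube([84, 1511, 19]);
translate([1266, 0, 341]) cube([84, 1511, 19]);
translate([1450, 0, 341]) cube([84, 1511, 19]);
translate([1634, 0, 341]) cube([84, 1511, 19]);
translate([1818, 0, 341]) cube([84, 1511, 19]);


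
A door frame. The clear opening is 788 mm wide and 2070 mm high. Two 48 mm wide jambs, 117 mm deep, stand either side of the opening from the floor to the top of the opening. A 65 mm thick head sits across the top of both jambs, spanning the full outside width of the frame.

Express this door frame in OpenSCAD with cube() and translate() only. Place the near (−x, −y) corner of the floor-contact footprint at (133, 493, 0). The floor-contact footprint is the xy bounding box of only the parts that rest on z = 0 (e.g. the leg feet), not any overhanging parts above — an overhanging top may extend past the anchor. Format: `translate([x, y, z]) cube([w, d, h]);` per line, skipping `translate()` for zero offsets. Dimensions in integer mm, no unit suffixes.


translate([133, 493, 0]) cube([48, 117, 2070]);
translate([969, 493, 0]) cube([48, 117, 2070]);
translate([133, 493, 2070]) cube([884, 117, 65]);


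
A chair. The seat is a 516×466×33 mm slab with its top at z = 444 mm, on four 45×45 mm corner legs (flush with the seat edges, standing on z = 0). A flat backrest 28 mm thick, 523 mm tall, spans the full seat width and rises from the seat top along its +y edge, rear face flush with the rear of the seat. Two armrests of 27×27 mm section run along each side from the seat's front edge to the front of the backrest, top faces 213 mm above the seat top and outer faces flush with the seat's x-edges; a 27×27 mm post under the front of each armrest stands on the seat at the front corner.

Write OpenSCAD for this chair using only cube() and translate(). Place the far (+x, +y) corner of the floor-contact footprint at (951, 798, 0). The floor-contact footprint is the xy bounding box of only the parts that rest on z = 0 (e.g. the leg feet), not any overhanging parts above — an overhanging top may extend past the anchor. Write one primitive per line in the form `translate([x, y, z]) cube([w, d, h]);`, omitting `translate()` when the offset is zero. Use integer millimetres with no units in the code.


// leg_h = 444 - 33 = 411
// arm post h = 213 - 27 = 186
translate([435, 332, 411]) cube([516, 466, 33]);
translate([435, 332, 0]) cube([45, 45, 411]);
translate([906, 332, 0]) cube([45, 45, 411]);
translate([435, 753, 0]) cube([45, 45, 411]);
translate([906, 753, 0]) cube([45, 45, 411]);
translate([435, 770, 444]) cube([516, 28, 523]);
translate([435, 332, 630]) cube([27, 438, 27]);
translate([924, 332, 630]) cube([27, 438, 27]);
translate([435, 332, 444]) cube([27, 27, 186]);
translate([924, 332, 444]) cube([27, 27, 186]);


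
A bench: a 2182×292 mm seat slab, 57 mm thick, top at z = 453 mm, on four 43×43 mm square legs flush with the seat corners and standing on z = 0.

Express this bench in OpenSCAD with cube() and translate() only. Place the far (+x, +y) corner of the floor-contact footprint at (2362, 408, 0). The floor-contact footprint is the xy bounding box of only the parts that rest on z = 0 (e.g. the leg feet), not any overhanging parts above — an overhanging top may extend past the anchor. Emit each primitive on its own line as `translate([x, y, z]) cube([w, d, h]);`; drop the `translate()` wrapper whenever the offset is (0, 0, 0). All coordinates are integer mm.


// leg_h = 453 − 57 = 396
translate([180, 116, 396]) cube([2182, 292, 57]);
translate([180, 116, 0]) cube([43, 43, 396]);
translate([180, 365, 0]) cube([43, 43, 396]);
translate([2319, 116, 0]) cube([43, 43, 396]);
translate([2319, 365, 0]) cube([43, 43, 396]);


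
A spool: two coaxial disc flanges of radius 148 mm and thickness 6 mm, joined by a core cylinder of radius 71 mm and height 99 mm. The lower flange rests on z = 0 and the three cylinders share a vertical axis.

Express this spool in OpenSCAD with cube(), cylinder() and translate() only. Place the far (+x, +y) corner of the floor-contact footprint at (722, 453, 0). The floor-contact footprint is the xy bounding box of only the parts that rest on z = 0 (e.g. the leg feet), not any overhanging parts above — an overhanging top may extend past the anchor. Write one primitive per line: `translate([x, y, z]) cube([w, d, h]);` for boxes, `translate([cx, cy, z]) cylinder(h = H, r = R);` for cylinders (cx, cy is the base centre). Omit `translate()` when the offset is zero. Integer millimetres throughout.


translate([574, 305, 0]) cylinder(h = 6, r = 148);
translate([574, 305, 6]) cylinder(h = 99, r = 71);
translate([574, 305, 105]) cylinder(h = 6, r = 148);


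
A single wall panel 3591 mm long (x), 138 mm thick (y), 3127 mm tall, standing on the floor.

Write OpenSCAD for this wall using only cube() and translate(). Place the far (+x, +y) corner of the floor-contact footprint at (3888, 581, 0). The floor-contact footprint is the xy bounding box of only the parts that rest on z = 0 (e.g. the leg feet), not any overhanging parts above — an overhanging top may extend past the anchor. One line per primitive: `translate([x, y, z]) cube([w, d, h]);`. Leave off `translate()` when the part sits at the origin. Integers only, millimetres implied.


translate([297, 443, 0]) cube([3591, 138, 3127]);


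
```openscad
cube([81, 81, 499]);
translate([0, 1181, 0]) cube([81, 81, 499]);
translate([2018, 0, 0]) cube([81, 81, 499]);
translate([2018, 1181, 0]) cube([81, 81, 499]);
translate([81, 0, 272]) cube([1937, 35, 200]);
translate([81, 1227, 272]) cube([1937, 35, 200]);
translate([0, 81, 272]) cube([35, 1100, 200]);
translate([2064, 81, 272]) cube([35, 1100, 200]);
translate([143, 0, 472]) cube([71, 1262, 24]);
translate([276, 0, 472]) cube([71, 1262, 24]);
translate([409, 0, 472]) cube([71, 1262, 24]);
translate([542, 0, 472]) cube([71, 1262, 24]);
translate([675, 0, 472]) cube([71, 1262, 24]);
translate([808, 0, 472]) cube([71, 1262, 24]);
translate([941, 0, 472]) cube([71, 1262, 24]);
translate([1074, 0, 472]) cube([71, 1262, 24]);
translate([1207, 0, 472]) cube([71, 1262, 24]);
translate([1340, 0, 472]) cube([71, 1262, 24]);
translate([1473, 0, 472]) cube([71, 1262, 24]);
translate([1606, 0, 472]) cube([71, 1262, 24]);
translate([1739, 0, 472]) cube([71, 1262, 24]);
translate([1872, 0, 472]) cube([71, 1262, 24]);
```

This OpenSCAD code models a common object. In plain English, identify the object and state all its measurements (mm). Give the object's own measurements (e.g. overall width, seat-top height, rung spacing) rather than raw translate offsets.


A bed frame 2099 mm long (x) by 1262 mm wide (y). Four 81×81 mm corner posts, 499 mm tall, at the corners of the footprint. Four rails of 35 mm thickness and 200 mm height run between adjacent posts with their undersides at z = 272 mm, their outer faces flush with the outside of the frame (the two x-running rails run between the posts' inner faces; the two y-running rails run between the posts' inner faces). 14 slats, each 71 mm wide (x) and 24 mm thick, lie across the top of the two x-running rails, running the full 1262 mm width of the frame in y; along x they sit between the end posts with a 62 mm gap after the −x posts and between neighbouring slats, leaving 75 mm before the +x posts.


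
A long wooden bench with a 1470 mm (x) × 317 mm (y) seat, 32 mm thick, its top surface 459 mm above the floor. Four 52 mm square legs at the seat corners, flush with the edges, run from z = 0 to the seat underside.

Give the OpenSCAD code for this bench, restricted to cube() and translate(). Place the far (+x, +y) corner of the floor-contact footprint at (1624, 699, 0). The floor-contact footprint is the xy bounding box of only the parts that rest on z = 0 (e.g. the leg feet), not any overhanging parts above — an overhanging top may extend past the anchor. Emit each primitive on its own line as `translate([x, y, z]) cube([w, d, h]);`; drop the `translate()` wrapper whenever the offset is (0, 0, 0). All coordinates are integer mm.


translate([154, 382, 427]) cube([1470, 317, 32]);
translate([154, 382, 0]) cube([52, 52, 427]);
translate([154, 647, 0]) cube([52, 52, 427]);
translate([1572, 382, 0]) cube([52, 52, 427]);
translate([1572, 647, 0]) cube([52, 52, 427]);


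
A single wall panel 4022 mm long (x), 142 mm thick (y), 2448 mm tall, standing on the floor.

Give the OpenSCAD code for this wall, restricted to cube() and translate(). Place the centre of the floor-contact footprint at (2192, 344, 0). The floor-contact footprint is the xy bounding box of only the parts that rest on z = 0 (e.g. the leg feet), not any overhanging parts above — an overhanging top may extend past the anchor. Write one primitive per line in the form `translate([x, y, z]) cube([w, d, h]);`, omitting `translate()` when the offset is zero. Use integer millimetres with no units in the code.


translate([181, 273, 0]) cube([4022, 142, 2448]);


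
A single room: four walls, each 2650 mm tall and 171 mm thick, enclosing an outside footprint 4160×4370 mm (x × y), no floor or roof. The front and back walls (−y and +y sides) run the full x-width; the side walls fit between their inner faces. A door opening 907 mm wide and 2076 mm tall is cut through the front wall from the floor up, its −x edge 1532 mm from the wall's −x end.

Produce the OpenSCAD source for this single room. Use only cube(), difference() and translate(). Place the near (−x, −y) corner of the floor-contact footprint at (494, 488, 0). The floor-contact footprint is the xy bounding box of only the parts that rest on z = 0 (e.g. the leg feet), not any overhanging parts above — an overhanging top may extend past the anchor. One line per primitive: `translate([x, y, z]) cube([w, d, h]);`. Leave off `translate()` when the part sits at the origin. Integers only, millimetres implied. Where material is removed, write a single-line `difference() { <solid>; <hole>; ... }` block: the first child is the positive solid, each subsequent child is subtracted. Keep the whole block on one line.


difference() { translate([494, 488, 0]) cube([4160, 171, 2650]); translate([2026, 488, 0]) cube([907, 171, 2076]); }
translate([494, 4687, 0]) cube([4160, 171, 2650]);
translate([494, 659, 0]) cube([171, 4028, 2650]);
translate([4483, 659, 0]) cube([171, 4028, 2650]);
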